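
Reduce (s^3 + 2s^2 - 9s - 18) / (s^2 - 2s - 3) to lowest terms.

(s^2 + 5s + 6)/(s + 1)

Euclidean algorithm in ℚ[s]:
  s^3 + 2s^2 - 9s - 18 = (s + 4)(s^2 - 2s - 3) + (2s - 6)
  s^2 - 2s - 3 = ((1/2)s + 1/2)(2s - 6) + (0)
Last nonzero remainder: 2s - 6. Dividing through by 2 gives the monic gcd s - 3.
Cancel s - 3 from numerator and denominator to get the reduced form.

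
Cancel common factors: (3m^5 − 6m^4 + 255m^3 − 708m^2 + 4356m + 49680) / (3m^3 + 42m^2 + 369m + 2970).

Euclidean algorithm in ℚ[m]:
  3m^5 − 6m^4 + 255m^3 − 708m^2 + 4356m + 49680 = (m^2 − 16m + 186)(3m^3 + 42m^2 + 369m + 2970) + (−5586m^2 − 16758m − 502740)
  3m^3 + 42m^2 + 369m + 2970 = (−(1/1862)m − 11/1862)(−5586m^2 − 16758m − 502740) + (0)
Last nonzero remainder: −5586m^2 − 16758m − 502740. Dividing through by −5586 gives the monic gcd m^2 + 3m + 90.
Cancel m^2 + 3m + 90 from numerator and denominator to get the reduced form.

(m^3 − 5m^2 + 10m + 184)/(m + 11)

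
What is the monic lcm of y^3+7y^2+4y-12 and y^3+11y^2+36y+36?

By polynomial division,
  y^3+7y^2+4y-12 = (y^3+11y^2+36y+36) + (-4y^2-32y-48)
  y^3+11y^2+36y+36 = (-(1/4)y-3/4)(-4y^2-32y-48) + (0)
Last nonzero remainder: -4y^2-32y-48. Dividing through by -4 gives the monic gcd y^2+8y+12.
Then lcm(f, g) = f·g / gcd(f, g); expanding and making the result monic gives the answer.

y^4+10y^3+25y^2-36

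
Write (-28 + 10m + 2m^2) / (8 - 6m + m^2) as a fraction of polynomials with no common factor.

By polynomial division,
  2m^2 + 10m - 28 = (2)(m^2 - 6m + 8) + (22m - 44)
  m^2 - 6m + 8 = ((1/22)m - 2/11)(22m - 44) + (0)
Last nonzero remainder: 22m - 44. Dividing through by 22 gives the monic gcd m - 2.
Cancel m - 2 from numerator and denominator to get the reduced form.

(14 + 2m)/(-4 + m)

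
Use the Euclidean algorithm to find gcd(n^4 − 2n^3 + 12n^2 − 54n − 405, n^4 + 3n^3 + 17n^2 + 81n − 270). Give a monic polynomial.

n^2 + 27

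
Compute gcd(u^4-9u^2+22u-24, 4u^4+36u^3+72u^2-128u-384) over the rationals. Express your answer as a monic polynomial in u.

u^2+2u-8

Apply the Euclidean algorithm:
  u^4-9u^2+22u-24 = (1/4)(4u^4+36u^3+72u^2-128u-384) + (-9u^3-27u^2+54u+72)
  4u^4+36u^3+72u^2-128u-384 = (-(4/9)u-8/3)(-9u^3-27u^2+54u+72) + (24u^2+48u-192)
  -9u^3-27u^2+54u+72 = (-(3/8)u-3/8)(24u^2+48u-192) + (0)
Last nonzero remainder: 24u^2+48u-192. Dividing through by 24 gives the monic gcd u^2+2u-8.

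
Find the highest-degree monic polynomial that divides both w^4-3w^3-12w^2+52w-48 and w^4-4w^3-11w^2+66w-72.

w^3-w^2-14w+24

Apply the Euclidean algorithm:
  w^4-3w^3-12w^2+52w-48 = (w^4-4w^3-11w^2+66w-72) + (w^3-w^2-14w+24)
  w^4-4w^3-11w^2+66w-72 = (w-3)(w^3-w^2-14w+24) + (0)
The last nonzero remainder w^3-w^2-14w+24 is already monic.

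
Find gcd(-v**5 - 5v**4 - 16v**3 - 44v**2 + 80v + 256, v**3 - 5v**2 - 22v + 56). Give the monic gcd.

By polynomial division,
  -v**5 - 5v**4 - 16v**3 - 44v**2 + 80v + 256 = (-v**2 - 10v - 88)(v**3 - 5v**2 - 22v + 56) + (-648v**2 - 1296v + 5184)
  v**3 - 5v**2 - 22v + 56 = (-(1/648)v + 7/648)(-648v**2 - 1296v + 5184) + (0)
Last nonzero remainder: -648v**2 - 1296v + 5184. Dividing through by -648 gives the monic gcd v**2 + 2v - 8.

v**2 + 2v - 8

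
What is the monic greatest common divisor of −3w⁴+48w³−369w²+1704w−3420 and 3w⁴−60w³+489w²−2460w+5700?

w³−10w²+63w−190

Euclidean algorithm in ℚ[w]:
  −3w⁴+48w³−369w²+1704w−3420 = (−1)(3w⁴−60w³+489w²−2460w+5700) + (−12w³+120w²−756w+2280)
  3w⁴−60w³+489w²−2460w+5700 = (−(1/4)w+5/2)(−12w³+120w²−756w+2280) + (0)
Last nonzero remainder: −12w³+120w²−756w+2280. Dividing through by −12 gives the monic gcd w³−10w²+63w−190.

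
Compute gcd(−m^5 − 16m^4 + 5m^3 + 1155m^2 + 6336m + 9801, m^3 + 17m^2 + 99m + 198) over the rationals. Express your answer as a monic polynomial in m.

m^2 + 11m + 33

Euclidean algorithm in ℚ[m]:
  −m^5 − 16m^4 + 5m^3 + 1155m^2 + 6336m + 9801 = (−m^2 + m + 87)(m^3 + 17m^2 + 99m + 198) + (−225m^2 − 2475m − 7425)
  m^3 + 17m^2 + 99m + 198 = (−(1/225)m − 2/75)(−225m^2 − 2475m − 7425) + (0)
Last nonzero remainder: −225m^2 − 2475m − 7425. Dividing through by −225 gives the monic gcd m^2 + 11m + 33.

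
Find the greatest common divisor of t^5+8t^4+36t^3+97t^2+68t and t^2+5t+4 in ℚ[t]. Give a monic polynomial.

t^2+5t+4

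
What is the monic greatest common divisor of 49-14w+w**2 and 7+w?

1

Apply the Euclidean algorithm:
  w**2-14w+49 = (w-21)(w+7) + (196)
  w+7 = ((1/196)w+1/28)(196) + (0)
The last nonzero remainder is the constant 196, so the polynomials are coprime and gcd = 1.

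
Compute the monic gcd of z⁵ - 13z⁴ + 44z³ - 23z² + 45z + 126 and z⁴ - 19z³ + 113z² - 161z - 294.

z³ - 12z² + 29z + 42

Repeated division with remainder:
  z⁵ - 13z⁴ + 44z³ - 23z² + 45z + 126 = (z + 6)(z⁴ - 19z³ + 113z² - 161z - 294) + (45z³ - 540z² + 1305z + 1890)
  z⁴ - 19z³ + 113z² - 161z - 294 = ((1/45)z - 7/45)(45z³ - 540z² + 1305z + 1890) + (0)
Last nonzero remainder: 45z³ - 540z² + 1305z + 1890. Dividing through by 45 gives the monic gcd z³ - 12z² + 29z + 42.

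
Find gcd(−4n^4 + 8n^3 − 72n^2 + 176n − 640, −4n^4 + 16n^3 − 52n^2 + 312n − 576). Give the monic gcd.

Euclidean algorithm in ℚ[n]:
  −4n^4 + 8n^3 − 72n^2 + 176n − 640 = (−4n^4 + 16n^3 − 52n^2 + 312n − 576) + (−8n^3 − 20n^2 − 136n − 64)
  −4n^4 + 16n^3 − 52n^2 + 312n − 576 = ((1/2)n − 13/4)(−8n^3 − 20n^2 − 136n − 64) + (−49n^2 − 98n − 784)
  −8n^3 − 20n^2 − 136n − 64 = ((8/49)n + 4/49)(−49n^2 − 98n − 784) + (0)
Last nonzero remainder: −49n^2 − 98n − 784. Dividing through by −49 gives the monic gcd n^2 + 2n + 16.

n^2 + 2n + 16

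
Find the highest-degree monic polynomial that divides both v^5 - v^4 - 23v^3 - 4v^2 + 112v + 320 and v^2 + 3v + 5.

v^2 + 3v + 5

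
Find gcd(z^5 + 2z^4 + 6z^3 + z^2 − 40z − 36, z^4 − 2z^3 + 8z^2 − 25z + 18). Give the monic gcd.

z^3 − z^2 + 7z − 18

Apply the Euclidean algorithm:
  z^5 + 2z^4 + 6z^3 + z^2 − 40z − 36 = (z + 4)(z^4 − 2z^3 + 8z^2 − 25z + 18) + (6z^3 − 6z^2 + 42z − 108)
  z^4 − 2z^3 + 8z^2 − 25z + 18 = ((1/6)z − 1/6)(6z^3 − 6z^2 + 42z − 108) + (0)
Last nonzero remainder: 6z^3 − 6z^2 + 42z − 108. Dividing through by 6 gives the monic gcd z^3 − z^2 + 7z − 18.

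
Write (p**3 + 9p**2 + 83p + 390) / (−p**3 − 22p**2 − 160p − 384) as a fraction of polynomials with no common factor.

Repeated division with remainder:
  p**3 + 9p**2 + 83p + 390 = (−1)(−p**3 − 22p**2 − 160p − 384) + (−13p**2 − 77p + 6)
  −p**3 − 22p**2 − 160p − 384 = ((1/13)p + 209/169)(−13p**2 − 77p + 6) + (−(11025/169)p − 66150/169)
  −13p**2 − 77p + 6 = ((2197/11025)p − 169/11025)(−(11025/169)p − 66150/169) + (0)
Last nonzero remainder: −(11025/169)p − 66150/169. Dividing through by −11025/169 gives the monic gcd p + 6.
Cancel p + 6 from numerator and denominator to get the reduced form.

(−p**2 − 3p − 65)/(p**2 + 16p + 64)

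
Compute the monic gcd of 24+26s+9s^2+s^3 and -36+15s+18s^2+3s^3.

12+7s+s^2

By polynomial division,
  s^3+9s^2+26s+24 = (1/3)(3s^3+18s^2+15s-36) + (3s^2+21s+36)
  3s^3+18s^2+15s-36 = (s-1)(3s^2+21s+36) + (0)
Last nonzero remainder: 3s^2+21s+36. Dividing through by 3 gives the monic gcd s^2+7s+12.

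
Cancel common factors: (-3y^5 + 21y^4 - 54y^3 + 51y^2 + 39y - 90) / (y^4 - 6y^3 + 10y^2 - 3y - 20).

By polynomial division,
  -3y^5 + 21y^4 - 54y^3 + 51y^2 + 39y - 90 = (-3y + 3)(y^4 - 6y^3 + 10y^2 - 3y - 20) + (-6y^3 + 12y^2 - 12y - 30)
  y^4 - 6y^3 + 10y^2 - 3y - 20 = (-(1/6)y + 2/3)(-6y^3 + 12y^2 - 12y - 30) + (0)
Last nonzero remainder: -6y^3 + 12y^2 - 12y - 30. Dividing through by -6 gives the monic gcd y^3 - 2y^2 + 2y + 5.
Cancel y^3 - 2y^2 + 2y + 5 from numerator and denominator to get the reduced form.

(-3y^2 + 15y - 18)/(y - 4)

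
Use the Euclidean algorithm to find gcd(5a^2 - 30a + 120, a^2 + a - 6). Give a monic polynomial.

1

Repeated division with remainder:
  5a^2 - 30a + 120 = (5)(a^2 + a - 6) + (-35a + 150)
  a^2 + a - 6 = (-(1/35)a - 37/245)(-35a + 150) + (816/49)
  -35a + 150 = (-(1715/816)a + 1225/136)(816/49) + (0)
The last nonzero remainder is the constant 816/49, so the polynomials are coprime and gcd = 1.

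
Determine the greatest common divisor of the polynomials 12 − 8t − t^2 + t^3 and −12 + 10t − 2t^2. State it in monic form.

−2 + t

Euclidean algorithm in ℚ[t]:
  t^3 − t^2 − 8t + 12 = (−(1/2)t − 2)(−2t^2 + 10t − 12) + (6t − 12)
  −2t^2 + 10t − 12 = (−(1/3)t + 1)(6t − 12) + (0)
Last nonzero remainder: 6t − 12. Dividing through by 6 gives the monic gcd t − 2.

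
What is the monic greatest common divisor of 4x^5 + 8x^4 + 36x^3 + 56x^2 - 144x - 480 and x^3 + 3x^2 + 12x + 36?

Apply the Euclidean algorithm:
  4x^5 + 8x^4 + 36x^3 + 56x^2 - 144x - 480 = (4x^2 - 4x)(x^3 + 3x^2 + 12x + 36) + (-40x^2 - 480)
  x^3 + 3x^2 + 12x + 36 = (-(1/40)x - 3/40)(-40x^2 - 480) + (0)
Last nonzero remainder: -40x^2 - 480. Dividing through by -40 gives the monic gcd x^2 + 12.

x^2 + 12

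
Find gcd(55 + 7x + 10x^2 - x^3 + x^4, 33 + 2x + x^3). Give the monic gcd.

11 - 3x + x^2

Euclidean algorithm in ℚ[x]:
  x^4 - x^3 + 10x^2 + 7x + 55 = (x - 1)(x^3 + 2x + 33) + (8x^2 - 24x + 88)
  x^3 + 2x + 33 = ((1/8)x + 3/8)(8x^2 - 24x + 88) + (0)
Last nonzero remainder: 8x^2 - 24x + 88. Dividing through by 8 gives the monic gcd x^2 - 3x + 11.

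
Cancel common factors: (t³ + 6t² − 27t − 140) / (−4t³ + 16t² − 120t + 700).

Repeated division with remainder:
  t³ + 6t² − 27t − 140 = (−1/4)(−4t³ + 16t² − 120t + 700) + (10t² − 57t + 35)
  −4t³ + 16t² − 120t + 700 = (−(2/5)t − 17/25)(10t² − 57t + 35) + (−(3619/25)t + 3619/5)
  10t² − 57t + 35 = (−(250/3619)t + 25/517)(−(3619/25)t + 3619/5) + (0)
Last nonzero remainder: −(3619/25)t + 3619/5. Dividing through by −3619/25 gives the monic gcd t − 5.
Cancel t − 5 from numerator and denominator to get the reduced form.

(−t² − 11t − 28)/(4t² + 4t + 140)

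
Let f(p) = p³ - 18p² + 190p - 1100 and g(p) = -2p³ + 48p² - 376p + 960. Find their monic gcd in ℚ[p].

By polynomial division,
  p³ - 18p² + 190p - 1100 = (-1/2)(-2p³ + 48p² - 376p + 960) + (6p² + 2p - 620)
  -2p³ + 48p² - 376p + 960 = (-(1/3)p + 73/9)(6p² + 2p - 620) + (-(5390/9)p + 53900/9)
  6p² + 2p - 620 = (-(27/2695)p - 279/2695)(-(5390/9)p + 53900/9) + (0)
Last nonzero remainder: -(5390/9)p + 53900/9. Dividing through by -5390/9 gives the monic gcd p - 10.

p - 10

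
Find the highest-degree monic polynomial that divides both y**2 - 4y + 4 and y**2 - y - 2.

y - 2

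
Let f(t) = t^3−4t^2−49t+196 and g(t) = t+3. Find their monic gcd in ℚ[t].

1

Repeated division with remainder:
  t^3−4t^2−49t+196 = (t^2−7t−28)(t+3) + (280)
  t+3 = ((1/280)t+3/280)(280) + (0)
The last nonzero remainder is the constant 280, so the polynomials are coprime and gcd = 1.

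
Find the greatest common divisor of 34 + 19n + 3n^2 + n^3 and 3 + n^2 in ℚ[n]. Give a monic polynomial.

Repeated division with remainder:
  n^3 + 3n^2 + 19n + 34 = (n + 3)(n^2 + 3) + (16n + 25)
  n^2 + 3 = ((1/16)n - 25/256)(16n + 25) + (1393/256)
  16n + 25 = ((4096/1393)n + 6400/1393)(1393/256) + (0)
The last nonzero remainder is the constant 1393/256, so the polynomials are coprime and gcd = 1.

1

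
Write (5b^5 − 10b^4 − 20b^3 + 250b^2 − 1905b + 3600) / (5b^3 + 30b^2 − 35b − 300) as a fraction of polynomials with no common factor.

(b^3 − 4b^2 + 19b − 48)/(b + 4)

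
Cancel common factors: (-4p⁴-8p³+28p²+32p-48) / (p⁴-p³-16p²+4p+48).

(-4p+4)/(p-4)

Euclidean algorithm in ℚ[p]:
  -4p⁴-8p³+28p²+32p-48 = (-4)(p⁴-p³-16p²+4p+48) + (-12p³-36p²+48p+144)
  p⁴-p³-16p²+4p+48 = (-(1/12)p+1/3)(-12p³-36p²+48p+144) + (0)
Last nonzero remainder: -12p³-36p²+48p+144. Dividing through by -12 gives the monic gcd p³+3p²-4p-12.
Cancel p³+3p²-4p-12 from numerator and denominator to get the reduced form.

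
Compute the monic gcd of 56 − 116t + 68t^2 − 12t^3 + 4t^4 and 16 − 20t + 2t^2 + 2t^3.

Euclidean algorithm in ℚ[t]:
  4t^4 − 12t^3 + 68t^2 − 116t + 56 = (2t − 8)(2t^3 + 2t^2 − 20t + 16) + (124t^2 − 308t + 184)
  2t^3 + 2t^2 − 20t + 16 = ((1/62)t + 54/961)(124t^2 − 308t + 184) + (−(5440/961)t + 5440/961)
  124t^2 − 308t + 184 = (−(29791/1360)t + 22103/680)(−(5440/961)t + 5440/961) + (0)
Last nonzero remainder: −(5440/961)t + 5440/961. Dividing through by −5440/961 gives the monic gcd t − 1.

−1 + t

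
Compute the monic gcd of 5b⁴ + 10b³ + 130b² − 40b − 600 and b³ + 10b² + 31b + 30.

b + 2

Euclidean algorithm in ℚ[b]:
  5b⁴ + 10b³ + 130b² − 40b − 600 = (5b − 40)(b³ + 10b² + 31b + 30) + (375b² + 1050b + 600)
  b³ + 10b² + 31b + 30 = ((1/375)b + 12/625)(375b² + 1050b + 600) + ((231/25)b + 462/25)
  375b² + 1050b + 600 = ((3125/77)b + 2500/77)((231/25)b + 462/25) + (0)
Last nonzero remainder: (231/25)b + 462/25. Dividing through by 231/25 gives the monic gcd b + 2.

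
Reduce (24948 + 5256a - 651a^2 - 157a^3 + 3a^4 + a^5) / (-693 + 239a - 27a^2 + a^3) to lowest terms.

(324 + 144a + 21a^2 + a^3)/(-9 + a)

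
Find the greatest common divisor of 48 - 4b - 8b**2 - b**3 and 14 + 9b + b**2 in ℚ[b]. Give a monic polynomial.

1

Euclidean algorithm in ℚ[b]:
  -b**3 - 8b**2 - 4b + 48 = (-b + 1)(b**2 + 9b + 14) + (b + 34)
  b**2 + 9b + 14 = (b - 25)(b + 34) + (864)
  b + 34 = ((1/864)b + 17/432)(864) + (0)
The last nonzero remainder is the constant 864, so the polynomials are coprime and gcd = 1.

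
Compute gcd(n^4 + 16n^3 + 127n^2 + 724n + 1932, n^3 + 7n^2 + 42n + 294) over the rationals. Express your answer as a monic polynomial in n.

Repeated division with remainder:
  n^4 + 16n^3 + 127n^2 + 724n + 1932 = (n + 9)(n^3 + 7n^2 + 42n + 294) + (22n^2 + 52n - 714)
  n^3 + 7n^2 + 42n + 294 = ((1/22)n + 51/242)(22n^2 + 52n - 714) + ((7683/121)n + 53781/121)
  22n^2 + 52n - 714 = ((2662/7683)n - 4114/2561)((7683/121)n + 53781/121) + (0)
Last nonzero remainder: (7683/121)n + 53781/121. Dividing through by 7683/121 gives the monic gcd n + 7.

n + 7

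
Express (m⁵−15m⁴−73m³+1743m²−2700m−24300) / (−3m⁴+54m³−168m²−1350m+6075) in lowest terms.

(−m³−3m²+100m+300)/(3m²−75)

Apply the Euclidean algorithm:
  m⁵−15m⁴−73m³+1743m²−2700m−24300 = (−(1/3)m−1)(−3m⁴+54m³−168m²−1350m+6075) + (−75m³+1125m²−2025m−18225)
  −3m⁴+54m³−168m²−1350m+6075 = ((1/25)m−3/25)(−75m³+1125m²−2025m−18225) + (48m²−864m+3888)
  −75m³+1125m²−2025m−18225 = (−(25/16)m−75/16)(48m²−864m+3888) + (0)
Last nonzero remainder: 48m²−864m+3888. Dividing through by 48 gives the monic gcd m²−18m+81.
Cancel m²−18m+81 from numerator and denominator to get the reduced form.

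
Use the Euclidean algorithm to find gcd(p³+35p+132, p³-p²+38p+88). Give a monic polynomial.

p²-3p+44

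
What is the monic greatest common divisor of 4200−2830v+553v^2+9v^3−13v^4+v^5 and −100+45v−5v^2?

By polynomial division,
  v^5−13v^4+9v^3+553v^2−2830v+4200 = (−(1/5)v^3+(4/5)v^2+(47/5)v−42)(−5v^2+45v−100) + (0)
Last nonzero remainder: −5v^2+45v−100. Dividing through by −5 gives the monic gcd v^2−9v+20.

20−9v+v^2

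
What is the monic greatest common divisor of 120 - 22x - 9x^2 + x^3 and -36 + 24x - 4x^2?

Apply the Euclidean algorithm:
  x^3 - 9x^2 - 22x + 120 = (-(1/4)x + 3/4)(-4x^2 + 24x - 36) + (-49x + 147)
  -4x^2 + 24x - 36 = ((4/49)x - 12/49)(-49x + 147) + (0)
Last nonzero remainder: -49x + 147. Dividing through by -49 gives the monic gcd x - 3.

-3 + x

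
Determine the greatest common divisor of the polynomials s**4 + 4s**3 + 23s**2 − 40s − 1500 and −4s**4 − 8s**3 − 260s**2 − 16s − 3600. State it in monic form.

By polynomial division,
  s**4 + 4s**3 + 23s**2 − 40s − 1500 = (−1/4)(−4s**4 − 8s**3 − 260s**2 − 16s − 3600) + (2s**3 − 42s**2 − 44s − 2400)
  −4s**4 − 8s**3 − 260s**2 − 16s − 3600 = (−2s − 46)(2s**3 − 42s**2 − 44s − 2400) + (−2280s**2 − 6840s − 114000)
  2s**3 − 42s**2 − 44s − 2400 = (−(1/1140)s + 2/95)(−2280s**2 − 6840s − 114000) + (0)
Last nonzero remainder: −2280s**2 − 6840s − 114000. Dividing through by −2280 gives the monic gcd s**2 + 3s + 50.

s**2 + 3s + 50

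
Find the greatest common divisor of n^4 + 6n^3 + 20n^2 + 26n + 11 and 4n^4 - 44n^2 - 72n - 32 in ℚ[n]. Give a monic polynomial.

Euclidean algorithm in ℚ[n]:
  n^4 + 6n^3 + 20n^2 + 26n + 11 = (1/4)(4n^4 - 44n^2 - 72n - 32) + (6n^3 + 31n^2 + 44n + 19)
  4n^4 - 44n^2 - 72n - 32 = ((2/3)n - 31/9)(6n^3 + 31n^2 + 44n + 19) + ((301/9)n^2 + (602/9)n + 301/9)
  6n^3 + 31n^2 + 44n + 19 = ((54/301)n + 171/301)((301/9)n^2 + (602/9)n + 301/9) + (0)
Last nonzero remainder: (301/9)n^2 + (602/9)n + 301/9. Dividing through by 301/9 gives the monic gcd n^2 + 2n + 1.

n^2 + 2n + 1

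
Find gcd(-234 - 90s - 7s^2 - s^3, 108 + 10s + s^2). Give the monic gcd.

1

Euclidean algorithm in ℚ[s]:
  -s^3 - 7s^2 - 90s - 234 = (-s + 3)(s^2 + 10s + 108) + (-12s - 558)
  s^2 + 10s + 108 = (-(1/12)s + 73/24)(-12s - 558) + (7221/4)
  -12s - 558 = (-(16/2407)s - 744/2407)(7221/4) + (0)
The last nonzero remainder is the constant 7221/4, so the polynomials are coprime and gcd = 1.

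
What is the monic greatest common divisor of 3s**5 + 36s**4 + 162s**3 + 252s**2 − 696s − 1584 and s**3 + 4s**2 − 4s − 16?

s**2 − 4

Euclidean algorithm in ℚ[s]:
  3s**5 + 36s**4 + 162s**3 + 252s**2 − 696s − 1584 = (3s**2 + 24s + 78)(s**3 + 4s**2 − 4s − 16) + (84s**2 − 336)
  s**3 + 4s**2 − 4s − 16 = ((1/84)s + 1/21)(84s**2 − 336) + (0)
Last nonzero remainder: 84s**2 − 336. Dividing through by 84 gives the monic gcd s**2 − 4.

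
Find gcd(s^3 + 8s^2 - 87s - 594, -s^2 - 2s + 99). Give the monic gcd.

s^2 + 2s - 99

Euclidean algorithm in ℚ[s]:
  s^3 + 8s^2 - 87s - 594 = (-s - 6)(-s^2 - 2s + 99) + (0)
Last nonzero remainder: -s^2 - 2s + 99. Dividing through by -1 gives the monic gcd s^2 + 2s - 99.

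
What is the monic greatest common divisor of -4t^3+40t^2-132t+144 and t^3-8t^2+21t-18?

Apply the Euclidean algorithm:
  -4t^3+40t^2-132t+144 = (-4)(t^3-8t^2+21t-18) + (8t^2-48t+72)
  t^3-8t^2+21t-18 = ((1/8)t-1/4)(8t^2-48t+72) + (0)
Last nonzero remainder: 8t^2-48t+72. Dividing through by 8 gives the monic gcd t^2-6t+9.

t^2-6t+9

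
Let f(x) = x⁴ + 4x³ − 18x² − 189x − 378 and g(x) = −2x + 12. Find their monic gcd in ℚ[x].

x − 6

By polynomial division,
  x⁴ + 4x³ − 18x² − 189x − 378 = (−(1/2)x³ − 5x² − 21x − 63/2)(−2x + 12) + (0)
Last nonzero remainder: −2x + 12. Dividing through by −2 gives the monic gcd x − 6.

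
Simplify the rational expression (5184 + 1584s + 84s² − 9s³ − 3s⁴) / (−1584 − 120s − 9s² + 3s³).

(36 + 5s − s²)/(−11 + s)

Repeated division with remainder:
  −3s⁴ − 9s³ + 84s² + 1584s + 5184 = (−s − 6)(3s³ − 9s² − 120s − 1584) + (−90s² − 720s − 4320)
  3s³ − 9s² − 120s − 1584 = (−(1/30)s + 11/30)(−90s² − 720s − 4320) + (0)
Last nonzero remainder: −90s² − 720s − 4320. Dividing through by −90 gives the monic gcd s² + 8s + 48.
Cancel s² + 8s + 48 from numerator and denominator to get the reduced form.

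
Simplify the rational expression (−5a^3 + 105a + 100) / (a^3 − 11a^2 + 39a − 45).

(−5a^2 − 25a − 20)/(a^2 − 6a + 9)

Euclidean algorithm in ℚ[a]:
  −5a^3 + 105a + 100 = (−5)(a^3 − 11a^2 + 39a − 45) + (−55a^2 + 300a − 125)
  a^3 − 11a^2 + 39a − 45 = (−(1/55)a + 61/605)(−55a^2 + 300a − 125) + ((784/121)a − 3920/121)
  −55a^2 + 300a − 125 = (−(6655/784)a + 3025/784)((784/121)a − 3920/121) + (0)
Last nonzero remainder: (784/121)a − 3920/121. Dividing through by 784/121 gives the monic gcd a − 5.
Cancel a − 5 from numerator and denominator to get the reduced form.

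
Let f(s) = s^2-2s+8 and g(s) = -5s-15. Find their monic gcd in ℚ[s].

1

Apply the Euclidean algorithm:
  s^2-2s+8 = (-(1/5)s+1)(-5s-15) + (23)
  -5s-15 = (-(5/23)s-15/23)(23) + (0)
The last nonzero remainder is the constant 23, so the polynomials are coprime and gcd = 1.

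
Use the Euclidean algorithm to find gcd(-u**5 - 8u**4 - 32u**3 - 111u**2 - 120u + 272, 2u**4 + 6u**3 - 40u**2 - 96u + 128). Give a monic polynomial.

u**3 + 7u**2 + 8u - 16

Apply the Euclidean algorithm:
  -u**5 - 8u**4 - 32u**3 - 111u**2 - 120u + 272 = (-(1/2)u - 5/2)(2u**4 + 6u**3 - 40u**2 - 96u + 128) + (-37u**3 - 259u**2 - 296u + 592)
  2u**4 + 6u**3 - 40u**2 - 96u + 128 = (-(2/37)u + 8/37)(-37u**3 - 259u**2 - 296u + 592) + (0)
Last nonzero remainder: -37u**3 - 259u**2 - 296u + 592. Dividing through by -37 gives the monic gcd u**3 + 7u**2 + 8u - 16.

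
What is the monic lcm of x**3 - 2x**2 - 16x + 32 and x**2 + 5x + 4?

x**4 - x**3 - 18x**2 + 16x + 32

Apply the Euclidean algorithm:
  x**3 - 2x**2 - 16x + 32 = (x - 7)(x**2 + 5x + 4) + (15x + 60)
  x**2 + 5x + 4 = ((1/15)x + 1/15)(15x + 60) + (0)
Last nonzero remainder: 15x + 60. Dividing through by 15 gives the monic gcd x + 4.
Then lcm(f, g) = f·g / gcd(f, g); expanding and making the result monic gives the answer.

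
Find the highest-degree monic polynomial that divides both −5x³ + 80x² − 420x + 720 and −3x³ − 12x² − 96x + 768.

x − 4

Euclidean algorithm in ℚ[x]:
  −5x³ + 80x² − 420x + 720 = (5/3)(−3x³ − 12x² − 96x + 768) + (100x² − 260x − 560)
  −3x³ − 12x² − 96x + 768 = (−(3/100)x − 99/500)(100x² − 260x − 560) + (−(4107/25)x + 16428/25)
  100x² − 260x − 560 = (−(2500/4107)x − 3500/4107)(−(4107/25)x + 16428/25) + (0)
Last nonzero remainder: −(4107/25)x + 16428/25. Dividing through by −4107/25 gives the monic gcd x − 4.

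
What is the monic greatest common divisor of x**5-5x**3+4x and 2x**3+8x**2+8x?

x**2+2x

By polynomial division,
  x**5-5x**3+4x = ((1/2)x**2-2x+7/2)(2x**3+8x**2+8x) + (-12x**2-24x)
  2x**3+8x**2+8x = (-(1/6)x-1/3)(-12x**2-24x) + (0)
Last nonzero remainder: -12x**2-24x. Dividing through by -12 gives the monic gcd x**2+2x.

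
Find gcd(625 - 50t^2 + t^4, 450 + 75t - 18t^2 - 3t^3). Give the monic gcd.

-25 + t^2

Euclidean algorithm in ℚ[t]:
  t^4 - 50t^2 + 625 = (-(1/3)t + 2)(-3t^3 - 18t^2 + 75t + 450) + (11t^2 - 275)
  -3t^3 - 18t^2 + 75t + 450 = (-(3/11)t - 18/11)(11t^2 - 275) + (0)
Last nonzero remainder: 11t^2 - 275. Dividing through by 11 gives the monic gcd t^2 - 25.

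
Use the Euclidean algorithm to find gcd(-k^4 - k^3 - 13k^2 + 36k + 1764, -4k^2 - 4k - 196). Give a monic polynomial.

k^2 + k + 49

Apply the Euclidean algorithm:
  -k^4 - k^3 - 13k^2 + 36k + 1764 = ((1/4)k^2 - 9)(-4k^2 - 4k - 196) + (0)
Last nonzero remainder: -4k^2 - 4k - 196. Dividing through by -4 gives the monic gcd k^2 + k + 49.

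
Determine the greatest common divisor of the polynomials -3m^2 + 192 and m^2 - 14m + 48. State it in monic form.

m - 8

Apply the Euclidean algorithm:
  -3m^2 + 192 = (-3)(m^2 - 14m + 48) + (-42m + 336)
  m^2 - 14m + 48 = (-(1/42)m + 1/7)(-42m + 336) + (0)
Last nonzero remainder: -42m + 336. Dividing through by -42 gives the monic gcd m - 8.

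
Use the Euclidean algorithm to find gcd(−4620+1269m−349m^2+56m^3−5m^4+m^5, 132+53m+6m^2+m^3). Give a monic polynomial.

44+3m+m^2

By polynomial division,
  m^5−5m^4+56m^3−349m^2+1269m−4620 = (m^2−11m+69)(m^3+6m^2+53m+132) + (−312m^2−936m−13728)
  m^3+6m^2+53m+132 = (−(1/312)m−1/104)(−312m^2−936m−13728) + (0)
Last nonzero remainder: −312m^2−936m−13728. Dividing through by −312 gives the monic gcd m^2+3m+44.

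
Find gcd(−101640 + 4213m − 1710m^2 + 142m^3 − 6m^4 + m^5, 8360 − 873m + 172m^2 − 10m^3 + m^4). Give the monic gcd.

Apply the Euclidean algorithm:
  m^5 − 6m^4 + 142m^3 − 1710m^2 + 4213m − 101640 = (m + 4)(m^4 − 10m^3 + 172m^2 − 873m + 8360) + (10m^3 − 1525m^2 − 655m − 135080)
  m^4 − 10m^3 + 172m^2 − 873m + 8360 = ((1/10)m + 57/4)(10m^3 − 1525m^2 − 655m − 135080) + ((87875/4)m^2 + (87875/4)m + 1933250)
  10m^3 − 1525m^2 − 655m − 135080 = ((8/17575)m − 1228/17575)((87875/4)m^2 + (87875/4)m + 1933250) + (0)
Last nonzero remainder: (87875/4)m^2 + (87875/4)m + 1933250. Dividing through by 87875/4 gives the monic gcd m^2 + m + 88.

88 + m + m^2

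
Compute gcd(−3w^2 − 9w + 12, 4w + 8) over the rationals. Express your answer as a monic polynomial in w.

By polynomial division,
  −3w^2 − 9w + 12 = (−(3/4)w − 3/4)(4w + 8) + (18)
  4w + 8 = ((2/9)w + 4/9)(18) + (0)
The last nonzero remainder is the constant 18, so the polynomials are coprime and gcd = 1.

1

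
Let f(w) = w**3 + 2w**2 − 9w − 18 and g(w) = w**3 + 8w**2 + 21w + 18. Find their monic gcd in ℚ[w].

w**2 + 5w + 6

Repeated division with remainder:
  w**3 + 2w**2 − 9w − 18 = (w**3 + 8w**2 + 21w + 18) + (−6w**2 − 30w − 36)
  w**3 + 8w**2 + 21w + 18 = (−(1/6)w − 1/2)(−6w**2 − 30w − 36) + (0)
Last nonzero remainder: −6w**2 − 30w − 36. Dividing through by −6 gives the monic gcd w**2 + 5w + 6.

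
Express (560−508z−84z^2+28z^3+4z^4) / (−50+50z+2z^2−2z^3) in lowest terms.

Euclidean algorithm in ℚ[z]:
  4z^4+28z^3−84z^2−508z+560 = (−2z−16)(−2z^3+2z^2+50z−50) + (48z^2+192z−240)
  −2z^3+2z^2+50z−50 = (−(1/24)z+5/24)(48z^2+192z−240) + (0)
Last nonzero remainder: 48z^2+192z−240. Dividing through by 48 gives the monic gcd z^2+4z−5.
Cancel z^2+4z−5 from numerator and denominator to get the reduced form.

(56−6z−2z^2)/(−5+z)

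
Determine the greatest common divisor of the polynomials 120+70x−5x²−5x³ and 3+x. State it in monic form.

3+x

Euclidean algorithm in ℚ[x]:
  −5x³−5x²+70x+120 = (−5x²+10x+40)(x+3) + (0)
The last nonzero remainder x+3 is already monic.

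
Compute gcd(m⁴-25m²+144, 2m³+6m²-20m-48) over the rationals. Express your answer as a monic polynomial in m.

m²+m-12

Apply the Euclidean algorithm:
  m⁴-25m²+144 = ((1/2)m-3/2)(2m³+6m²-20m-48) + (-6m²-6m+72)
  2m³+6m²-20m-48 = (-(1/3)m-2/3)(-6m²-6m+72) + (0)
Last nonzero remainder: -6m²-6m+72. Dividing through by -6 gives the monic gcd m²+m-12.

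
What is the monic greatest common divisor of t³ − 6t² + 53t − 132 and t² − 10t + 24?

1

Apply the Euclidean algorithm:
  t³ − 6t² + 53t − 132 = (t + 4)(t² − 10t + 24) + (69t − 228)
  t² − 10t + 24 = ((1/69)t − 154/1587)(69t − 228) + (992/529)
  69t − 228 = ((36501/992)t − 30153/248)(992/529) + (0)
The last nonzero remainder is the constant 992/529, so the polynomials are coprime and gcd = 1.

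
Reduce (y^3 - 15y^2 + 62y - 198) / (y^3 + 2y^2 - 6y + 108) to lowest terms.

Repeated division with remainder:
  y^3 - 15y^2 + 62y - 198 = (y^3 + 2y^2 - 6y + 108) + (-17y^2 + 68y - 306)
  y^3 + 2y^2 - 6y + 108 = (-(1/17)y - 6/17)(-17y^2 + 68y - 306) + (0)
Last nonzero remainder: -17y^2 + 68y - 306. Dividing through by -17 gives the monic gcd y^2 - 4y + 18.
Cancel y^2 - 4y + 18 from numerator and denominator to get the reduced form.

(y - 11)/(y + 6)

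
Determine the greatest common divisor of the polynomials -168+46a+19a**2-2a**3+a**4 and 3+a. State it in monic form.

3+a

Euclidean algorithm in ℚ[a]:
  a**4-2a**3+19a**2+46a-168 = (a**3-5a**2+34a-56)(a+3) + (0)
The last nonzero remainder a+3 is already monic.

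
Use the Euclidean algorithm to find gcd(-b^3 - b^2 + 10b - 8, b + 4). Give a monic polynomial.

Repeated division with remainder:
  -b^3 - b^2 + 10b - 8 = (-b^2 + 3b - 2)(b + 4) + (0)
The last nonzero remainder b + 4 is already monic.

b + 4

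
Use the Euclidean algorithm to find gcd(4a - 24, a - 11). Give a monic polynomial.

1

Euclidean algorithm in ℚ[a]:
  4a - 24 = (4)(a - 11) + (20)
  a - 11 = ((1/20)a - 11/20)(20) + (0)
The last nonzero remainder is the constant 20, so the polynomials are coprime and gcd = 1.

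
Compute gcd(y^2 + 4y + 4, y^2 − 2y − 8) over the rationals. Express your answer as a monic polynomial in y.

y + 2

Apply the Euclidean algorithm:
  y^2 + 4y + 4 = (y^2 − 2y − 8) + (6y + 12)
  y^2 − 2y − 8 = ((1/6)y − 2/3)(6y + 12) + (0)
Last nonzero remainder: 6y + 12. Dividing through by 6 gives the monic gcd y + 2.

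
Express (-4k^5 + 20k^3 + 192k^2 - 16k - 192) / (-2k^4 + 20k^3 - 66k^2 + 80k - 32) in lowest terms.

By polynomial division,
  -4k^5 + 20k^3 + 192k^2 - 16k - 192 = (2k + 20)(-2k^4 + 20k^3 - 66k^2 + 80k - 32) + (-248k^3 + 1352k^2 - 1552k + 448)
  -2k^4 + 20k^3 - 66k^2 + 80k - 32 = ((1/124)k - 141/3844)(-248k^3 + 1352k^2 - 1552k + 448) + (-(3740/961)k^2 + (18700/961)k - 14960/961)
  -248k^3 + 1352k^2 - 1552k + 448 = ((59582/935)k - 26908/935)(-(3740/961)k^2 + (18700/961)k - 14960/961) + (0)
Last nonzero remainder: -(3740/961)k^2 + (18700/961)k - 14960/961. Dividing through by -3740/961 gives the monic gcd k^2 - 5k + 4.
Cancel k^2 - 5k + 4 from numerator and denominator to get the reduced form.

(2k^3 + 10k^2 + 32k + 24)/(k^2 - 5k + 4)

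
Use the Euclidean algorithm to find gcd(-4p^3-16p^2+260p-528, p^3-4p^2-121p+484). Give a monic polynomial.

Euclidean algorithm in ℚ[p]:
  -4p^3-16p^2+260p-528 = (-4)(p^3-4p^2-121p+484) + (-32p^2-224p+1408)
  p^3-4p^2-121p+484 = (-(1/32)p+11/32)(-32p^2-224p+1408) + (0)
Last nonzero remainder: -32p^2-224p+1408. Dividing through by -32 gives the monic gcd p^2+7p-44.

p^2+7p-44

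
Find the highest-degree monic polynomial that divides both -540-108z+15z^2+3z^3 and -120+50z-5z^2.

Euclidean algorithm in ℚ[z]:
  3z^3+15z^2-108z-540 = (-(3/5)z-9)(-5z^2+50z-120) + (270z-1620)
  -5z^2+50z-120 = (-(1/54)z+2/27)(270z-1620) + (0)
Last nonzero remainder: 270z-1620. Dividing through by 270 gives the monic gcd z-6.

-6+z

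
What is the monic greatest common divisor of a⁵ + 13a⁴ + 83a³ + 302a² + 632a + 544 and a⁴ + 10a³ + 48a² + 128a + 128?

a³ + 6a² + 24a + 32

Repeated division with remainder:
  a⁵ + 13a⁴ + 83a³ + 302a² + 632a + 544 = (a + 3)(a⁴ + 10a³ + 48a² + 128a + 128) + (5a³ + 30a² + 120a + 160)
  a⁴ + 10a³ + 48a² + 128a + 128 = ((1/5)a + 4/5)(5a³ + 30a² + 120a + 160) + (0)
Last nonzero remainder: 5a³ + 30a² + 120a + 160. Dividing through by 5 gives the monic gcd a³ + 6a² + 24a + 32.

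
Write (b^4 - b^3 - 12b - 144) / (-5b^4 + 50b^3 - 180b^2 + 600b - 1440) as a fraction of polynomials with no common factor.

(-b - 3)/(5b - 30)

Apply the Euclidean algorithm:
  b^4 - b^3 - 12b - 144 = (-1/5)(-5b^4 + 50b^3 - 180b^2 + 600b - 1440) + (9b^3 - 36b^2 + 108b - 432)
  -5b^4 + 50b^3 - 180b^2 + 600b - 1440 = (-(5/9)b + 10/3)(9b^3 - 36b^2 + 108b - 432) + (0)
Last nonzero remainder: 9b^3 - 36b^2 + 108b - 432. Dividing through by 9 gives the monic gcd b^3 - 4b^2 + 12b - 48.
Cancel b^3 - 4b^2 + 12b - 48 from numerator and denominator to get the reduced form.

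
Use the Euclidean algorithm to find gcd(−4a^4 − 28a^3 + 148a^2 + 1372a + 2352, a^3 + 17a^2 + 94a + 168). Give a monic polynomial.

By polynomial division,
  −4a^4 − 28a^3 + 148a^2 + 1372a + 2352 = (−4a + 40)(a^3 + 17a^2 + 94a + 168) + (−156a^2 − 1716a − 4368)
  a^3 + 17a^2 + 94a + 168 = (−(1/156)a − 1/26)(−156a^2 − 1716a − 4368) + (0)
Last nonzero remainder: −156a^2 − 1716a − 4368. Dividing through by −156 gives the monic gcd a^2 + 11a + 28.

a^2 + 11a + 28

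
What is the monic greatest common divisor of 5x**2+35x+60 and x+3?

x+3

Euclidean algorithm in ℚ[x]:
  5x**2+35x+60 = (5x+20)(x+3) + (0)
The last nonzero remainder x+3 is already monic.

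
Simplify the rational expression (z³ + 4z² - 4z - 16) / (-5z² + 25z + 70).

Euclidean algorithm in ℚ[z]:
  z³ + 4z² - 4z - 16 = (-(1/5)z - 9/5)(-5z² + 25z + 70) + (55z + 110)
  -5z² + 25z + 70 = (-(1/11)z + 7/11)(55z + 110) + (0)
Last nonzero remainder: 55z + 110. Dividing through by 55 gives the monic gcd z + 2.
Cancel z + 2 from numerator and denominator to get the reduced form.

(-z² - 2z + 8)/(5z - 35)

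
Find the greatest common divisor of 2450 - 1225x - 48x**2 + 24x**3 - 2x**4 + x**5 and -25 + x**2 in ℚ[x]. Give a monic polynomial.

By polynomial division,
  x**5 - 2x**4 + 24x**3 - 48x**2 - 1225x + 2450 = (x**3 - 2x**2 + 49x - 98)(x**2 - 25) + (0)
The last nonzero remainder x**2 - 25 is already monic.

-25 + x**2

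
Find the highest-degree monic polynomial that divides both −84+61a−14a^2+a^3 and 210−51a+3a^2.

−7+a

Euclidean algorithm in ℚ[a]:
  a^3−14a^2+61a−84 = ((1/3)a+1)(3a^2−51a+210) + (42a−294)
  3a^2−51a+210 = ((1/14)a−5/7)(42a−294) + (0)
Last nonzero remainder: 42a−294. Dividing through by 42 gives the monic gcd a−7.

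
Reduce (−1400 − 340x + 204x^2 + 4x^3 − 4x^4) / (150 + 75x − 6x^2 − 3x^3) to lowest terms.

(−140 + 8x + 4x^2)/(15 + 3x)

Repeated division with remainder:
  −4x^4 + 4x^3 + 204x^2 − 340x − 1400 = ((4/3)x − 4)(−3x^3 − 6x^2 + 75x + 150) + (80x^2 − 240x − 800)
  −3x^3 − 6x^2 + 75x + 150 = (−(3/80)x − 3/16)(80x^2 − 240x − 800) + (0)
Last nonzero remainder: 80x^2 − 240x − 800. Dividing through by 80 gives the monic gcd x^2 − 3x − 10.
Cancel x^2 − 3x − 10 from numerator and denominator to get the reduced form.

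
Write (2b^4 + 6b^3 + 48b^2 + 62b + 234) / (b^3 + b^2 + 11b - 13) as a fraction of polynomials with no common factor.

(2b^2 + 2b + 18)/(b - 1)

By polynomial division,
  2b^4 + 6b^3 + 48b^2 + 62b + 234 = (2b + 4)(b^3 + b^2 + 11b - 13) + (22b^2 + 44b + 286)
  b^3 + b^2 + 11b - 13 = ((1/22)b - 1/22)(22b^2 + 44b + 286) + (0)
Last nonzero remainder: 22b^2 + 44b + 286. Dividing through by 22 gives the monic gcd b^2 + 2b + 13.
Cancel b^2 + 2b + 13 from numerator and denominator to get the reduced form.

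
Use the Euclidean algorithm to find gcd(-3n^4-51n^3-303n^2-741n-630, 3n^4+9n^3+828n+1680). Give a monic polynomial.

Apply the Euclidean algorithm:
  -3n^4-51n^3-303n^2-741n-630 = (-1)(3n^4+9n^3+828n+1680) + (-42n^3-303n^2+87n+1050)
  3n^4+9n^3+828n+1680 = (-(1/14)n+59/196)(-42n^3-303n^2+87n+1050) + ((19095/196)n^2+(171855/196)n+19095/14)
  -42n^3-303n^2+87n+1050 = (-(2744/6365)n+980/1273)((19095/196)n^2+(171855/196)n+19095/14) + (0)
Last nonzero remainder: (19095/196)n^2+(171855/196)n+19095/14. Dividing through by 19095/196 gives the monic gcd n^2+9n+14.

n^2+9n+14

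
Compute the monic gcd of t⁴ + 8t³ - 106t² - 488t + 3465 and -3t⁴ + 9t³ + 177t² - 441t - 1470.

t² - 12t + 35

Euclidean algorithm in ℚ[t]:
  t⁴ + 8t³ - 106t² - 488t + 3465 = (-1/3)(-3t⁴ + 9t³ + 177t² - 441t - 1470) + (11t³ - 47t² - 635t + 2975)
  -3t⁴ + 9t³ + 177t² - 441t - 1470 = (-(3/11)t - 42/121)(11t³ - 47t² - 635t + 2975) + (-(1512/121)t² + (18144/121)t - 52920/121)
  11t³ - 47t² - 635t + 2975 = (-(1331/1512)t - 10285/1512)(-(1512/121)t² + (18144/121)t - 52920/121) + (0)
Last nonzero remainder: -(1512/121)t² + (18144/121)t - 52920/121. Dividing through by -1512/121 gives the monic gcd t² - 12t + 35.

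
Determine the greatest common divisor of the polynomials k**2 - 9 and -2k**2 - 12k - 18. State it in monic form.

Euclidean algorithm in ℚ[k]:
  k**2 - 9 = (-1/2)(-2k**2 - 12k - 18) + (-6k - 18)
  -2k**2 - 12k - 18 = ((1/3)k + 1)(-6k - 18) + (0)
Last nonzero remainder: -6k - 18. Dividing through by -6 gives the monic gcd k + 3.

k + 3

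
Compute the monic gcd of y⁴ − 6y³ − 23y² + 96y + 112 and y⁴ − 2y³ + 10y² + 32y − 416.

By polynomial division,
  y⁴ − 6y³ − 23y² + 96y + 112 = (y⁴ − 2y³ + 10y² + 32y − 416) + (−4y³ − 33y² + 64y + 528)
  y⁴ − 2y³ + 10y² + 32y − 416 = (−(1/4)y + 41/16)(−4y³ − 33y² + 64y + 528) + ((1769/16)y² − 1769)
  −4y³ − 33y² + 64y + 528 = (−(64/1769)y − 528/1769)((1769/16)y² − 1769) + (0)
Last nonzero remainder: (1769/16)y² − 1769. Dividing through by 1769/16 gives the monic gcd y² − 16.

y² − 16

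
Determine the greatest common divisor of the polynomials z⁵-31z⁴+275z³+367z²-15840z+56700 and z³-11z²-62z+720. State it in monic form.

z²-19z+90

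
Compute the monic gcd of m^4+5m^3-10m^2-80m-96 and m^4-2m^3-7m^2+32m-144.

Euclidean algorithm in ℚ[m]:
  m^4+5m^3-10m^2-80m-96 = (m^4-2m^3-7m^2+32m-144) + (7m^3-3m^2-112m+48)
  m^4-2m^3-7m^2+32m-144 = ((1/7)m-11/49)(7m^3-3m^2-112m+48) + ((408/49)m^2-6528/49)
  7m^3-3m^2-112m+48 = ((343/408)m-49/136)((408/49)m^2-6528/49) + (0)
Last nonzero remainder: (408/49)m^2-6528/49. Dividing through by 408/49 gives the monic gcd m^2-16.

m^2-16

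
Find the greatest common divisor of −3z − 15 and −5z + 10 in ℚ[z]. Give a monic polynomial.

1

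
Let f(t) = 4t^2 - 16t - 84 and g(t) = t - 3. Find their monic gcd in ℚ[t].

Apply the Euclidean algorithm:
  4t^2 - 16t - 84 = (4t - 4)(t - 3) + (-96)
  t - 3 = (-(1/96)t + 1/32)(-96) + (0)
The last nonzero remainder is the constant -96, so the polynomials are coprime and gcd = 1.

1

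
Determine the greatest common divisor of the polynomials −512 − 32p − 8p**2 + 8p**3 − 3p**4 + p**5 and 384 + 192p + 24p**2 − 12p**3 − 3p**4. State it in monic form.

By polynomial division,
  p**5 − 3p**4 + 8p**3 − 8p**2 − 32p − 512 = (−(1/3)p + 7/3)(−3p**4 − 12p**3 + 24p**2 + 192p + 384) + (44p**3 − 352p − 1408)
  −3p**4 − 12p**3 + 24p**2 + 192p + 384 = (−(3/44)p − 3/11)(44p**3 − 352p − 1408) + (0)
Last nonzero remainder: 44p**3 − 352p − 1408. Dividing through by 44 gives the monic gcd p**3 − 8p − 32.

−32 − 8p + p**3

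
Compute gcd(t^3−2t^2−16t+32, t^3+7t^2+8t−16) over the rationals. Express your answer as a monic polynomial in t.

Apply the Euclidean algorithm:
  t^3−2t^2−16t+32 = (t^3+7t^2+8t−16) + (−9t^2−24t+48)
  t^3+7t^2+8t−16 = (−(1/9)t−13/27)(−9t^2−24t+48) + ((16/9)t+64/9)
  −9t^2−24t+48 = (−(81/16)t+27/4)((16/9)t+64/9) + (0)
Last nonzero remainder: (16/9)t+64/9. Dividing through by 16/9 gives the monic gcd t+4.

t+4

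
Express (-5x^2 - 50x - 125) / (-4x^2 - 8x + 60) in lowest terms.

(5x + 25)/(4x - 12)

Repeated division with remainder:
  -5x^2 - 50x - 125 = (5/4)(-4x^2 - 8x + 60) + (-40x - 200)
  -4x^2 - 8x + 60 = ((1/10)x - 3/10)(-40x - 200) + (0)
Last nonzero remainder: -40x - 200. Dividing through by -40 gives the monic gcd x + 5.
Cancel x + 5 from numerator and denominator to get the reduced form.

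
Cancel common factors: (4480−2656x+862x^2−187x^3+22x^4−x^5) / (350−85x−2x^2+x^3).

By polynomial division,
  −x^5+22x^4−187x^3+862x^2−2656x+4480 = (−x^2+20x−232)(x^3−2x^2−85x+350) + (2448x^2−29376x+85680)
  x^3−2x^2−85x+350 = ((1/2448)x+5/1224)(2448x^2−29376x+85680) + (0)
Last nonzero remainder: 2448x^2−29376x+85680. Dividing through by 2448 gives the monic gcd x^2−12x+35.
Cancel x^2−12x+35 from numerator and denominator to get the reduced form.

(128−32x+10x^2−x^3)/(10+x)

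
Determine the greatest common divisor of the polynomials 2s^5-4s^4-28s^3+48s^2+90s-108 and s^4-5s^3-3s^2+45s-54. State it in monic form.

Euclidean algorithm in ℚ[s]:
  2s^5-4s^4-28s^3+48s^2+90s-108 = (2s+6)(s^4-5s^3-3s^2+45s-54) + (8s^3-24s^2-72s+216)
  s^4-5s^3-3s^2+45s-54 = ((1/8)s-1/4)(8s^3-24s^2-72s+216) + (0)
Last nonzero remainder: 8s^3-24s^2-72s+216. Dividing through by 8 gives the monic gcd s^3-3s^2-9s+27.

s^3-3s^2-9s+27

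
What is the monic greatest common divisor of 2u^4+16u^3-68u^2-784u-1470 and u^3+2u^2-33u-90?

u^2+8u+15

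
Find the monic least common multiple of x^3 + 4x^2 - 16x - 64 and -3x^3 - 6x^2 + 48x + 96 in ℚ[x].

x^4 + 6x^3 - 8x^2 - 96x - 128

Euclidean algorithm in ℚ[x]:
  x^3 + 4x^2 - 16x - 64 = (-1/3)(-3x^3 - 6x^2 + 48x + 96) + (2x^2 - 32)
  -3x^3 - 6x^2 + 48x + 96 = (-(3/2)x - 3)(2x^2 - 32) + (0)
Last nonzero remainder: 2x^2 - 32. Dividing through by 2 gives the monic gcd x^2 - 16.
Then lcm(f, g) = f·g / gcd(f, g); expanding and making the result monic gives the answer.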